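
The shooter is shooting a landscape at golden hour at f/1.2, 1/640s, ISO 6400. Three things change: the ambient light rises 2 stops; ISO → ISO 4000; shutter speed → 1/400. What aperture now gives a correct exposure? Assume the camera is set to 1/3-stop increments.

Scene light: 2 stops brighter.
ISO: 6400 → 5000 → 4000 — 2/3 stop dropped (darker).
Shutter speed: 1/640 → 1/500 → 1/400 — 2/3 stop slower (brighter).
Net so far: 2 stops brighter. Aperture: f/1.2 → f/1.4 → f/1.6 → f/1.8 → f/2 → f/2.2 → f/2.5.

f/2.5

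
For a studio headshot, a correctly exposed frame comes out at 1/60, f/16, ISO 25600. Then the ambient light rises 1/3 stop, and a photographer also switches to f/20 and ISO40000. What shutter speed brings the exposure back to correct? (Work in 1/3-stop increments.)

1/80s

Scene light: 1/3 stop brighter.
Aperture: f/16 → f/18 → f/20 — 2/3 stop stopped down (darker).
ISO: 25600 → 32000 → 40000 — 2/3 stop raised (brighter).
Net so far: 1/3 stop brighter. Shutter speed: 1/60 → 1/80.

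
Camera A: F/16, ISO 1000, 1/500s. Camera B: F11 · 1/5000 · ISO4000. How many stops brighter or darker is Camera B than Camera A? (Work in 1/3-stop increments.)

Aperture: f/16 → f/14 → f/13 → f/11 — 1 stop wider (brighter).
Shutter speed: 1/500 → 1/640 → 1/800 → 1/1000 → 1/1250 → 1/1600 → 1/2000 → 1/2500 → 1/3200 → 1/4000 → 1/5000 — 3 1/3 stops shorter (darker).
ISO: 1000 → 1250 → 1600 → 2000 → 2500 → 3200 → 4000 — 2 stops higher (brighter).
Net: +1 −3 1/3 +2 = −1/3 stops.

1/3 stop darker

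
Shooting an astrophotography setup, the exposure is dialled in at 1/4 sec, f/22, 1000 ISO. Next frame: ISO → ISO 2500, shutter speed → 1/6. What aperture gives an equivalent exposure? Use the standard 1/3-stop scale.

f/29

ISO: 1000 → 1250 → 1600 → 2000 → 2500 — 1 1/3 stops raised (brighter).
Shutter speed: 1/4 → 1/5 → 1/6 — 2/3 stop faster (darker).
Net change so far: 2/3 stop brighter. Offset with the aperture: f/22 → f/25 → f/29.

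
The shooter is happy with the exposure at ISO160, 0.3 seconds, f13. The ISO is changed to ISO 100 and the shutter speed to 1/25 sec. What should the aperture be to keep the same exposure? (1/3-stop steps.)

ISO: 160 → 125 → 100 — 2/3 stop dropped (darker).
Shutter speed: 0.3 → 1/4 → 1/5 → 1/6 → 1/8 → 1/10 → 1/13 → 1/15 → 1/20 → 1/25 — 3 stops shorter (darker).
Net change so far: 3 2/3 stops darker. Offset with the aperture: f/13 → f/11 → f/10 → f/9 → f/8 → f/7.1 → f/6.3 → f/5.6 → f/5 → f/4.5 → f/4 → f/3.5.

f/3.5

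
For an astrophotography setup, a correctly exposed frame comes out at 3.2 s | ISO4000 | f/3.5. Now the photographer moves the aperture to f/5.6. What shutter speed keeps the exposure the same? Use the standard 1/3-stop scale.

8 s

Aperture: f/3.5 → f/4 → f/4.5 → f/5 → f/5.6 — 1 1/3 stops stopped down (darker).
Need 1 1/3 stops brighter from the shutter speed: 3.2 → 4 → 5 → 6 → 8.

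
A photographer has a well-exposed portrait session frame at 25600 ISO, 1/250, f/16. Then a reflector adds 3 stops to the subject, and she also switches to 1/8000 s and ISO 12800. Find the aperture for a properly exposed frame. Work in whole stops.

f/5.6

Scene light: 3 stops brighter.
Shutter speed: 1/250 → 1/500 → 1/1000 → 1/2000 → 1/4000 → 1/8000 — 5 stops shorter (darker).
ISO: 25600 → 12800 — 1 stop lower (darker).
Net so far: 3 stops darker. Aperture: f/16 → f/11 → f/8 → f/5.6.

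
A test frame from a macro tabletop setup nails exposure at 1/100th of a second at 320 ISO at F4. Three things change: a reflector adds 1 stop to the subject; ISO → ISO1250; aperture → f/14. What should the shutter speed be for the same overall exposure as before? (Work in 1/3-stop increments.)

1/60s

Scene light: 1 stop brighter.
ISO: 320 → 400 → 500 → 640 → 800 → 1000 → 1250 — 2 stops raised (brighter).
Aperture: f/4 → f/4.5 → f/5 → f/5.6 → f/6.3 → f/7.1 → f/8 → f/9 → f/10 → f/11 → f/13 → f/14 — 3 2/3 stops stopped down (darker).
Net so far: 2/3 stop darker. Shutter speed: 1/100 → 1/80 → 1/60.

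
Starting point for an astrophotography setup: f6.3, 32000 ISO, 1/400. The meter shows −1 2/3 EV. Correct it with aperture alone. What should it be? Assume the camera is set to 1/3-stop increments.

Underexposed by 1 2/3 stops → need 1 2/3 stops brighter.
Aperture: f/6.3 → f/5.6 → f/5 → f/4.5 → f/4 → f/3.5.

f/3.5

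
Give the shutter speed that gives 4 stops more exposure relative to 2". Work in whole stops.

Shutter speed: 2 → 4 → 8 → 15 → 30 — 4 stops longer (brighter).

30 s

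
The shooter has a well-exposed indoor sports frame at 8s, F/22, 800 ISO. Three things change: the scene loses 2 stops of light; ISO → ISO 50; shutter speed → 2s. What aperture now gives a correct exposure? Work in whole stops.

Scene light: 2 stops darker.
ISO: 800 → 400 → 200 → 100 → 50 — 4 stops dropped (darker).
Shutter speed: 8 → 4 → 2 — 2 stops shorter (darker).
Net so far: 8 stops darker. Aperture: f/22 → f/16 → f/11 → f/8 → f/5.6 → f/4 → f/2.8 → f/2 → f/1.4.

f/1.4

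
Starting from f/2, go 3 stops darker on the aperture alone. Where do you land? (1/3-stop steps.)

Aperture: f/2 → f/2.2 → f/2.5 → f/2.8 → f/3.2 → f/3.5 → f/4 → f/4.5 → f/5 → f/5.6 — 3 stops smaller aperture (darker).

f/5.6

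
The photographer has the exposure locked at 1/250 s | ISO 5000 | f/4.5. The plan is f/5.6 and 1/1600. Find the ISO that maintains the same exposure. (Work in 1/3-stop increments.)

ISO 51200

Aperture: f/4.5 → f/5 → f/5.6 — 2/3 stop stopped down (darker).
Shutter speed: 1/250 → 1/320 → 1/400 → 1/500 → 1/640 → 1/800 → 1/1000 → 1/1250 → 1/1600 — 2 2/3 stops faster (darker).
Net change so far: 3 1/3 stops darker. Offset with the ISO: 5000 → 6400 → 8000 → 10000 → 12800 → 16000 → 20000 → 25600 → 32000 → 40000 → 51200.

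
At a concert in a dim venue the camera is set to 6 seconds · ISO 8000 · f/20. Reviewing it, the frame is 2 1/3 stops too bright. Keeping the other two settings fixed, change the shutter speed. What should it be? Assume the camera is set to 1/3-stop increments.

Overexposed by 2 1/3 stops → need 2 1/3 stops darker.
Shutter speed: 6 → 5 → 4 → 3.2 → 2.5 → 2 → 1.6 → 1.3.

1.3 s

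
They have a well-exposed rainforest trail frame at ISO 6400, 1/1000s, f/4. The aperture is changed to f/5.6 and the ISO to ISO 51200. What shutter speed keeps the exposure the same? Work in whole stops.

1/4000s

Aperture: f/4 → f/5.6 — 1 stop narrower (darker).
ISO: 6400 → 12800 → 25600 → 51200 — 3 stops higher (brighter).
Net change so far: 2 stops brighter. Offset with the shutter speed: 1/1000 → 1/2000 → 1/4000.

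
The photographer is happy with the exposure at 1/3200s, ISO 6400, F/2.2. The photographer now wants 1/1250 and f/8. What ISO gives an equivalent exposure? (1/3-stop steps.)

Shutter speed: 1/3200 → 1/2500 → 1/2000 → 1/1600 → 1/1250 — 1 1/3 stops slower (brighter).
Aperture: f/2.2 → f/2.5 → f/2.8 → f/3.2 → f/3.5 → f/4 → f/4.5 → f/5 → f/5.6 → f/6.3 → f/7.1 → f/8 — 3 2/3 stops smaller aperture (darker).
Net change so far: 2 1/3 stops darker. Offset with the ISO: 6400 → 8000 → 10000 → 12800 → 16000 → 20000 → 25600 → 32000.

ISO 32000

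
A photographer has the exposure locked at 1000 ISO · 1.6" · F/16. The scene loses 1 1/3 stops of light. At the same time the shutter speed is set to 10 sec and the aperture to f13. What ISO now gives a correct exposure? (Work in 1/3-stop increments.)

Scene light: 1 1/3 stops darker.
Shutter speed: 1.6 → 2 → 2.5 → 3.2 → 4 → 5 → 6 → 8 → 10 — 2 2/3 stops slower (brighter).
Aperture: f/16 → f/14 → f/13 — 2/3 stop larger aperture (brighter).
Net so far: 2 stops brighter. ISO: 1000 → 800 → 640 → 500 → 400 → 320 → 250.

ISO 250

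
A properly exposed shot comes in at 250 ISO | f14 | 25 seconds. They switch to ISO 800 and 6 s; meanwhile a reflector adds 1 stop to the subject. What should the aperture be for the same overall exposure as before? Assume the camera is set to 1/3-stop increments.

f/18

Scene light: 1 stop brighter.
ISO: 250 → 320 → 400 → 500 → 640 → 800 — 1 2/3 stops higher (brighter).
Shutter speed: 25 → 20 → 15 → 13 → 10 → 8 → 6 — 2 stops shorter (darker).
Net so far: 2/3 stop brighter. Aperture: f/14 → f/16 → f/18.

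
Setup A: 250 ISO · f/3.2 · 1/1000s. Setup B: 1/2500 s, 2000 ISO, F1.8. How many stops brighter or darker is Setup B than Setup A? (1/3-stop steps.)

3 1/3 stops brighter

Aperture: f/3.2 → f/2.8 → f/2.5 → f/2.2 → f/2 → f/1.8 — 1 2/3 stops opened up (brighter).
Shutter speed: 1/1000 → 1/1250 → 1/1600 → 1/2000 → 1/2500 — 1 1/3 stops shorter (darker).
ISO: 250 → 320 → 400 → 500 → 640 → 800 → 1000 → 1250 → 1600 → 2000 — 3 stops higher (brighter).
Net: +1 2/3 −1 1/3 +3 = +3 1/3 stops.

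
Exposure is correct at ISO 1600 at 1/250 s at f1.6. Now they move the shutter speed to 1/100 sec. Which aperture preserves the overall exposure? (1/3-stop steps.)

f/2.5

Shutter speed: 1/250 → 1/200 → 1/160 → 1/125 → 1/100 — 1 1/3 stops longer (brighter).
Need 1 1/3 stops darker from the aperture: f/1.6 → f/1.8 → f/2 → f/2.2 → f/2.5.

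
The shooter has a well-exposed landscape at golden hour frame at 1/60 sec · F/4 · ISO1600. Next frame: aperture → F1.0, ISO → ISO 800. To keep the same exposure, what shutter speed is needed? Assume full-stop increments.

1/500s

Aperture: f/4 → f/2.8 → f/2 → f/1.4 → f/1.0 — 4 stops opened up (brighter).
ISO: 1600 → 800 — 1 stop lower (darker).
Net change so far: 3 stops brighter. Offset with the shutter speed: 1/60 → 1/125 → 1/250 → 1/500.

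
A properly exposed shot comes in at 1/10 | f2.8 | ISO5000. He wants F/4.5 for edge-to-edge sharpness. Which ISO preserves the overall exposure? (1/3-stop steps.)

ISO 12800

Aperture: f/2.8 → f/3.2 → f/3.5 → f/4 → f/4.5 — 1 1/3 stops narrower (darker).
Need 1 1/3 stops brighter from the ISO: 5000 → 6400 → 8000 → 10000 → 12800.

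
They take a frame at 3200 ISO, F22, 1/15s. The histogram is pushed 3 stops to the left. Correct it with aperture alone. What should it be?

Underexposed by 3 stops → need 3 stops brighter.
Aperture: f/22 → f/16 → f/11 → f/8.

f/8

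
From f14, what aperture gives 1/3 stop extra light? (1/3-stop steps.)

f/13

Aperture: f/14 → f/13 — 1/3 stop opened up (brighter).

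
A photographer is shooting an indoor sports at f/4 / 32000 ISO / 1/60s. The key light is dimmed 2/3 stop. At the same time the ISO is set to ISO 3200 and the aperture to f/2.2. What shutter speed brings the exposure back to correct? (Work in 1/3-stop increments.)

1/13s

Scene light: 2/3 stop darker.
ISO: 32000 → 25600 → 20000 → 16000 → 12800 → 10000 → 8000 → 6400 → 5000 → 4000 → 3200 — 3 1/3 stops dropped (darker).
Aperture: f/4 → f/3.5 → f/3.2 → f/2.8 → f/2.5 → f/2.2 — 1 2/3 stops wider (brighter).
Net so far: 2 1/3 stops darker. Shutter speed: 1/60 → 1/50 → 1/40 → 1/30 → 1/25 → 1/20 → 1/15 → 1/13.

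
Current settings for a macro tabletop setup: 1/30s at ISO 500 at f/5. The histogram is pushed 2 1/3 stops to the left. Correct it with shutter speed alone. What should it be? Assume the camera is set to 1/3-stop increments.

1/6s

Underexposed by 2 1/3 stops → need 2 1/3 stops brighter.
Shutter speed: 1/30 → 1/25 → 1/20 → 1/15 → 1/13 → 1/10 → 1/8 → 1/6.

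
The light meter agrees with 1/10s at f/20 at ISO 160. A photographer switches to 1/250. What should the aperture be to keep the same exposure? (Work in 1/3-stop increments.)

f/4

Shutter speed: 1/10 → 1/13 → 1/15 → 1/20 → 1/25 → 1/30 → 1/40 → 1/50 → 1/60 → 1/80 → 1/100 → 1/125 → 1/160 → 1/200 → 1/250 — 4 2/3 stops shorter (darker).
Need 4 2/3 stops brighter from the aperture: f/20 → f/18 → f/16 → f/14 → f/13 → f/11 → f/10 → f/9 → f/8 → f/7.1 → f/6.3 → f/5.6 → f/5 → f/4.5 → f/4.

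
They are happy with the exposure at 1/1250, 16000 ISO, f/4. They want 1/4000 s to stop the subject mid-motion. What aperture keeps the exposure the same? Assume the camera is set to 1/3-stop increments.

f/2.2

Shutter speed: 1/1250 → 1/1600 → 1/2000 → 1/2500 → 1/3200 → 1/4000 — 1 2/3 stops faster (darker).
Need 1 2/3 stops brighter from the aperture: f/4 → f/3.5 → f/3.2 → f/2.8 → f/2.5 → f/2.2.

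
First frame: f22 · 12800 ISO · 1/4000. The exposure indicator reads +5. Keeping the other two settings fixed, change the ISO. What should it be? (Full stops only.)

Overexposed by 5 stops → need 5 stops darker.
ISO: 12800 → 6400 → 3200 → 1600 → 800 → 400.

ISO 400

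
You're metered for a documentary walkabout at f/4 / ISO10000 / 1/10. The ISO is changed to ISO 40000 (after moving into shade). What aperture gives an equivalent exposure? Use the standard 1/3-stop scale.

ISO: 10000 → 12800 → 16000 → 20000 → 25600 → 32000 → 40000 — 2 stops raised (brighter).
Need 2 stops darker from the aperture: f/4 → f/4.5 → f/5 → f/5.6 → f/6.3 → f/7.1 → f/8.

f/8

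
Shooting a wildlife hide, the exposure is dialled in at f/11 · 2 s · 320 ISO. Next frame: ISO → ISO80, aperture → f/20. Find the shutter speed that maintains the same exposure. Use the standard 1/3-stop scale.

25 s

ISO: 320 → 250 → 200 → 160 → 125 → 100 → 80 — 2 stops dropped (darker).
Aperture: f/11 → f/13 → f/14 → f/16 → f/18 → f/20 — 1 2/3 stops narrower (darker).
Net change so far: 3 2/3 stops darker. Offset with the shutter speed: 2 → 2.5 → 3.2 → 4 → 5 → 6 → 8 → 10 → 13 → 15 → 20 → 25.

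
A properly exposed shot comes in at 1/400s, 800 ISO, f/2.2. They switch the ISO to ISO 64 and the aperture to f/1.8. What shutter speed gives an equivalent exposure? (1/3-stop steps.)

ISO: 800 → 640 → 500 → 400 → 320 → 250 → 200 → 160 → 125 → 100 → 80 → 64 — 3 2/3 stops lower (darker).
Aperture: f/2.2 → f/2 → f/1.8 — 2/3 stop wider (brighter).
Net change so far: 3 stops darker. Offset with the shutter speed: 1/400 → 1/320 → 1/250 → 1/200 → 1/160 → 1/125 → 1/100 → 1/80 → 1/60 → 1/50.

1/50s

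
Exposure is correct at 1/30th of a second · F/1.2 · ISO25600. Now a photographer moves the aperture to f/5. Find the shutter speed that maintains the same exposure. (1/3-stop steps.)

Aperture: f/1.2 → f/1.4 → f/1.6 → f/1.8 → f/2 → f/2.2 → f/2.5 → f/2.8 → f/3.2 → f/3.5 → f/4 → f/4.5 → f/5 — 4 stops narrower (darker).
Need 4 stops brighter from the shutter speed: 1/30 → 1/25 → 1/20 → 1/15 → 1/13 → 1/10 → 1/8 → 1/6 → 1/5 → 1/4 → 0.3 → 0.4 → 0.5.

0.5 s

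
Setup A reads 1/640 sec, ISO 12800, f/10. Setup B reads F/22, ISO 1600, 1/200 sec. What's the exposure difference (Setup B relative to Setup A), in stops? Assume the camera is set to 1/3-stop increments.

Aperture: f/10 → f/11 → f/13 → f/14 → f/16 → f/18 → f/20 → f/22 — 2 1/3 stops stopped down (darker).
Shutter speed: 1/640 → 1/500 → 1/400 → 1/320 → 1/250 → 1/200 — 1 2/3 stops longer (brighter).
ISO: 12800 → 10000 → 8000 → 6400 → 5000 → 4000 → 3200 → 2500 → 2000 → 1600 — 3 stops dropped (darker).
Net: −2 1/3 +1 2/3 −3 = −3 2/3 stops.

3 2/3 stops darker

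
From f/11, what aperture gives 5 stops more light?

f/2

Aperture: f/11 → f/8 → f/5.6 → f/4 → f/2.8 → f/2 — 5 stops wider (brighter).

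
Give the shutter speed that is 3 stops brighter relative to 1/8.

1 s

Shutter speed: 1/8 → 1/4 → 1/2 → 1 — 3 stops longer (brighter).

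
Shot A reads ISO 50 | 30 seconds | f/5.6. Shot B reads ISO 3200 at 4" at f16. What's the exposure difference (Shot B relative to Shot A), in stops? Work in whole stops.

Aperture: f/5.6 → f/8 → f/11 → f/16 — 3 stops smaller aperture (darker).
Shutter speed: 30 → 15 → 8 → 4 — 3 stops shorter (darker).
ISO: 50 → 100 → 200 → 400 → 800 → 1600 → 3200 — 6 stops raised (brighter).
Net: −3 −3 +6 = 0 stops.

same exposure (0 stops)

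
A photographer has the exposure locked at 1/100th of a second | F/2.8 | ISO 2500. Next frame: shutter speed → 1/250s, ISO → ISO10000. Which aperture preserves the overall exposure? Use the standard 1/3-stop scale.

f/3.5

Shutter speed: 1/100 → 1/125 → 1/160 → 1/200 → 1/250 — 1 1/3 stops faster (darker).
ISO: 2500 → 3200 → 4000 → 5000 → 6400 → 8000 → 10000 — 2 stops higher (brighter).
Net change so far: 2/3 stop brighter. Offset with the aperture: f/2.8 → f/3.2 → f/3.5.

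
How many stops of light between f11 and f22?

2 stops

f/11 → f/16 → f/22 — count the steps: 2 stops.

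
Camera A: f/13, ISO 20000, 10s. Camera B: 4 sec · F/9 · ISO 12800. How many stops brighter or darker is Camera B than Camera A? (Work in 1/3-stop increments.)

Aperture: f/13 → f/11 → f/10 → f/9 — 1 stop opened up (brighter).
Shutter speed: 10 → 8 → 6 → 5 → 4 — 1 1/3 stops shorter (darker).
ISO: 20000 → 16000 → 12800 — 2/3 stop dropped (darker).
Net: +1 −1 1/3 −2/3 = −1 stop.

1 stop darker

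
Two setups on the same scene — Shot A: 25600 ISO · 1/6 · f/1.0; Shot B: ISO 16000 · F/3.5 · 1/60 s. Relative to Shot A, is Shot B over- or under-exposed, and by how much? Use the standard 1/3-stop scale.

Aperture: f/1.0 → f/1.1 → f/1.2 → f/1.4 → f/1.6 → f/1.8 → f/2 → f/2.2 → f/2.5 → f/2.8 → f/3.2 → f/3.5 — 3 2/3 stops smaller aperture (darker).
Shutter speed: 1/6 → 1/8 → 1/10 → 1/13 → 1/15 → 1/20 → 1/25 → 1/30 → 1/40 → 1/50 → 1/60 — 3 1/3 stops shorter (darker).
ISO: 25600 → 20000 → 16000 — 2/3 stop lower (darker).
Net: −3 2/3 −3 1/3 −2/3 = −7 2/3 stops.

7 2/3 stops darker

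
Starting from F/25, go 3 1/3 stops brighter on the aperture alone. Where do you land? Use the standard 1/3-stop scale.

Aperture: f/25 → f/22 → f/20 → f/18 → f/16 → f/14 → f/13 → f/11 → f/10 → f/9 → f/8 — 3 1/3 stops opened up (brighter).

f/8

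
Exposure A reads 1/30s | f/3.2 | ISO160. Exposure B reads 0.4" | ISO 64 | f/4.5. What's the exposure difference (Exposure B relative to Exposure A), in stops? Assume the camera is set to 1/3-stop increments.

1 1/3 stops brighter

Aperture: f/3.2 → f/3.5 → f/4 → f/4.5 — 1 stop narrower (darker).
Shutter speed: 1/30 → 1/25 → 1/20 → 1/15 → 1/13 → 1/10 → 1/8 → 1/6 → 1/5 → 1/4 → 0.3 → 0.4 — 3 2/3 stops slower (brighter).
ISO: 160 → 125 → 100 → 80 → 64 — 1 1/3 stops dropped (darker).
Net: −1 +3 2/3 −1 1/3 = +1 1/3 stops.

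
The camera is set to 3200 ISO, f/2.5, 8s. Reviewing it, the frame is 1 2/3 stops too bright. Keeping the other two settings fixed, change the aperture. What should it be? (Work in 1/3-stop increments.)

f/4.5

Overexposed by 1 2/3 stops → need 1 2/3 stops darker.
Aperture: f/2.5 → f/2.8 → f/3.2 → f/3.5 → f/4 → f/4.5.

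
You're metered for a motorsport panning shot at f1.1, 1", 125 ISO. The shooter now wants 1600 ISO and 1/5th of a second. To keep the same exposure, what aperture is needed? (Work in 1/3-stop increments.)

ISO: 125 → 160 → 200 → 250 → 320 → 400 → 500 → 640 → 800 → 1000 → 1250 → 1600 — 3 2/3 stops raised (brighter).
Shutter speed: 1 → 0.8 → 0.6 → 0.5 → 0.4 → 0.3 → 1/4 → 1/5 — 2 1/3 stops shorter (darker).
Net change so far: 1 1/3 stops brighter. Offset with the aperture: f/1.1 → f/1.2 → f/1.4 → f/1.6 → f/1.8.

f/1.8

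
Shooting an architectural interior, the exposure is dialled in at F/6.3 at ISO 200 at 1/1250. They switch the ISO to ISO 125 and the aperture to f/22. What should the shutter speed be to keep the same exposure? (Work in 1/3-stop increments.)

1/60s

ISO: 200 → 160 → 125 — 2/3 stop lower (darker).
Aperture: f/6.3 → f/7.1 → f/8 → f/9 → f/10 → f/11 → f/13 → f/14 → f/16 → f/18 → f/20 → f/22 — 3 2/3 stops stopped down (darker).
Net change so far: 4 1/3 stops darker. Offset with the shutter speed: 1/1250 → 1/1000 → 1/800 → 1/640 → 1/500 → 1/400 → 1/320 → 1/250 → 1/200 → 1/160 → 1/125 → 1/100 → 1/80 → 1/60.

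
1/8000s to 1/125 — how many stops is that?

6 stops

1/8000 → 1/4000 → 1/2000 → 1/1000 → 1/500 → 1/250 → 1/125 — count the steps: 6 stops.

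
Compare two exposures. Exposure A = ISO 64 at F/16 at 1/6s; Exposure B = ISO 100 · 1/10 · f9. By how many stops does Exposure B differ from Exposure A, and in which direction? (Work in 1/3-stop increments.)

1 2/3 stops brighter

Aperture: f/16 → f/14 → f/13 → f/11 → f/10 → f/9 — 1 2/3 stops larger aperture (brighter).
Shutter speed: 1/6 → 1/8 → 1/10 — 2/3 stop shorter (darker).
ISO: 64 → 80 → 100 — 2/3 stop raised (brighter).
Net: +1 2/3 −2/3 +2/3 = +1 2/3 stops.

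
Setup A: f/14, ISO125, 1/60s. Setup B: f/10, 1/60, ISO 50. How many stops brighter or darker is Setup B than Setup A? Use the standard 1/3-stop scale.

Aperture: f/14 → f/13 → f/11 → f/10 — 1 stop larger aperture (brighter).
Shutter speed: unchanged.
ISO: 125 → 100 → 80 → 64 → 50 — 1 1/3 stops lower (darker).
Net: +1 −1 1/3 = −1/3 stops.

1/3 stop darker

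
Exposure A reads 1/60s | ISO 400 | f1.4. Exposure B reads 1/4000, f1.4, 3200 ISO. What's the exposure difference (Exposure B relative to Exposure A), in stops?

3 stops darker

Aperture: unchanged.
Shutter speed: 1/60 → 1/125 → 1/250 → 1/500 → 1/1000 → 1/2000 → 1/4000 — 6 stops faster (darker).
ISO: 400 → 800 → 1600 → 3200 — 3 stops higher (brighter).
Net: −6 +3 = −3 stops.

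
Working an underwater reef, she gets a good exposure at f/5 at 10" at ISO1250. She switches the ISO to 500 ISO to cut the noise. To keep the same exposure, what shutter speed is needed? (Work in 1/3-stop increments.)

ISO: 1250 → 1000 → 800 → 640 → 500 — 1 1/3 stops dropped (darker).
Need 1 1/3 stops brighter from the shutter speed: 10 → 13 → 15 → 20 → 25.

25 s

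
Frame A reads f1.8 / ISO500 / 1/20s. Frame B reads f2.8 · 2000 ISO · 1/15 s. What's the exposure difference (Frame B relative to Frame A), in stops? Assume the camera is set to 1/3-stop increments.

1 stop brighter

Aperture: f/1.8 → f/2 → f/2.2 → f/2.5 → f/2.8 — 1 1/3 stops smaller aperture (darker).
Shutter speed: 1/20 → 1/15 — 1/3 stop longer (brighter).
ISO: 500 → 640 → 800 → 1000 → 1250 → 1600 → 2000 — 2 stops raised (brighter).
Net: −1 1/3 +1/3 +2 = +1 stop.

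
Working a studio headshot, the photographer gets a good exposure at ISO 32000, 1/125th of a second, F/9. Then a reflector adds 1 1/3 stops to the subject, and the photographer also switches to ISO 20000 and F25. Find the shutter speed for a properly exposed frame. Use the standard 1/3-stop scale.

1/25s

Scene light: 1 1/3 stops brighter.
ISO: 32000 → 25600 → 20000 — 2/3 stop lower (darker).
Aperture: f/9 → f/10 → f/11 → f/13 → f/14 → f/16 → f/18 → f/20 → f/22 → f/25 — 3 stops narrower (darker).
Net so far: 2 1/3 stops darker. Shutter speed: 1/125 → 1/100 → 1/80 → 1/60 → 1/50 → 1/40 → 1/30 → 1/25.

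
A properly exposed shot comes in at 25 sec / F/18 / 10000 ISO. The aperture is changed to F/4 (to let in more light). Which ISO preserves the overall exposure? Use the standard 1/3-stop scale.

ISO 500

Aperture: f/18 → f/16 → f/14 → f/13 → f/11 → f/10 → f/9 → f/8 → f/7.1 → f/6.3 → f/5.6 → f/5 → f/4.5 → f/4 — 4 1/3 stops wider (brighter).
Need 4 1/3 stops darker from the ISO: 10000 → 8000 → 6400 → 5000 → 4000 → 3200 → 2500 → 2000 → 1600 → 1250 → 1000 → 800 → 640 → 500.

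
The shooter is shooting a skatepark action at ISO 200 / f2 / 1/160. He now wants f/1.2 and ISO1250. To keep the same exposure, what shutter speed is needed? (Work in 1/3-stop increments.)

1/2500s

Aperture: f/2 → f/1.8 → f/1.6 → f/1.4 → f/1.2 — 1 1/3 stops opened up (brighter).
ISO: 200 → 250 → 320 → 400 → 500 → 640 → 800 → 1000 → 1250 — 2 2/3 stops raised (brighter).
Net change so far: 4 stops brighter. Offset with the shutter speed: 1/160 → 1/200 → 1/250 → 1/320 → 1/400 → 1/500 → 1/640 → 1/800 → 1/1000 → 1/1250 → 1/1600 → 1/2000 → 1/2500.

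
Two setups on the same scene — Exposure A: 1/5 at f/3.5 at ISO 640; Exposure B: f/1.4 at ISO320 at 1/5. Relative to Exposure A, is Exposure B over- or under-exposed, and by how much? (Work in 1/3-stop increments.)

1 2/3 stops brighter

Aperture: f/3.5 → f/3.2 → f/2.8 → f/2.5 → f/2.2 → f/2 → f/1.8 → f/1.6 → f/1.4 — 2 2/3 stops larger aperture (brighter).
Shutter speed: unchanged.
ISO: 640 → 500 → 400 → 320 — 1 stop dropped (darker).
Net: +2 2/3 −1 = +1 2/3 stops.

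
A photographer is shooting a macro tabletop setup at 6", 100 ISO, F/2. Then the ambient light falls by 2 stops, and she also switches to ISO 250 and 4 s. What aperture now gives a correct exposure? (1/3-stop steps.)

f/1.2

Scene light: 2 stops darker.
ISO: 100 → 125 → 160 → 200 → 250 — 1 1/3 stops higher (brighter).
Shutter speed: 6 → 5 → 4 — 2/3 stop faster (darker).
Net so far: 1 1/3 stops darker. Aperture: f/2 → f/1.8 → f/1.6 → f/1.4 → f/1.2.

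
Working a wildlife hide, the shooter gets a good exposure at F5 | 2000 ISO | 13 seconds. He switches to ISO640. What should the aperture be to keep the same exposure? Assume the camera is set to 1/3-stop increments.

f/2.8

ISO: 2000 → 1600 → 1250 → 1000 → 800 → 640 — 1 2/3 stops dropped (darker).
Need 1 2/3 stops brighter from the aperture: f/5 → f/4.5 → f/4 → f/3.5 → f/3.2 → f/2.8.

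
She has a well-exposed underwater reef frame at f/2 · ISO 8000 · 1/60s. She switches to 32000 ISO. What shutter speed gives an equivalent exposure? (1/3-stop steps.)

ISO: 8000 → 10000 → 12800 → 16000 → 20000 → 25600 → 32000 — 2 stops higher (brighter).
Need 2 stops darker from the shutter speed: 1/60 → 1/80 → 1/100 → 1/125 → 1/160 → 1/200 → 1/250.

1/250s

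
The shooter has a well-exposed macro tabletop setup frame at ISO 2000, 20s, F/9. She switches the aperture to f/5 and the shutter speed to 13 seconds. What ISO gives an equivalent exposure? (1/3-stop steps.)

ISO 1000

Aperture: f/9 → f/8 → f/7.1 → f/6.3 → f/5.6 → f/5 — 1 2/3 stops wider (brighter).
Shutter speed: 20 → 15 → 13 — 2/3 stop faster (darker).
Net change so far: 1 stop brighter. Offset with the ISO: 2000 → 1600 → 1250 → 1000.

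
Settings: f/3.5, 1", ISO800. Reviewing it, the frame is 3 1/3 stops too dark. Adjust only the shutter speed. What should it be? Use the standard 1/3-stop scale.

10 s

Underexposed by 3 1/3 stops → need 3 1/3 stops brighter.
Shutter speed: 1 → 1.3 → 1.6 → 2 → 2.5 → 3.2 → 4 → 5 → 6 → 8 → 10.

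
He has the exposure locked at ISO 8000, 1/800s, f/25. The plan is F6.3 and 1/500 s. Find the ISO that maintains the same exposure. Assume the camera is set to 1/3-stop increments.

Aperture: f/25 → f/22 → f/20 → f/18 → f/16 → f/14 → f/13 → f/11 → f/10 → f/9 → f/8 → f/7.1 → f/6.3 — 4 stops wider (brighter).
Shutter speed: 1/800 → 1/640 → 1/500 — 2/3 stop longer (brighter).
Net change so far: 4 2/3 stops brighter. Offset with the ISO: 8000 → 6400 → 5000 → 4000 → 3200 → 2500 → 2000 → 1600 → 1250 → 1000 → 800 → 640 → 500 → 400 → 320.

ISO 320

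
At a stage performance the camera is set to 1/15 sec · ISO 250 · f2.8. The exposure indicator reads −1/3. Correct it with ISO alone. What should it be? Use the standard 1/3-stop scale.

ISO 320

Underexposed by 1/3 stop → need 1/3 stop brighter.
ISO: 250 → 320.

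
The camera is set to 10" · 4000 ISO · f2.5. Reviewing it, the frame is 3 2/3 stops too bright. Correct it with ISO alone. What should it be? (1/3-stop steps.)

ISO 320

Overexposed by 3 2/3 stops → need 3 2/3 stops darker.
ISO: 4000 → 3200 → 2500 → 2000 → 1600 → 1250 → 1000 → 800 → 640 → 500 → 400 → 320.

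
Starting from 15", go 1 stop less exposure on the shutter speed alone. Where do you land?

Shutter speed: 15 → 8 — 1 stop shorter (darker).

8 s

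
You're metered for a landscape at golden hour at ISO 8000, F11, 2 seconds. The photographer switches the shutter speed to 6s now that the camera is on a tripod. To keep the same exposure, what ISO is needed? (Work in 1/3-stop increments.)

ISO 2500

Shutter speed: 2 → 2.5 → 3.2 → 4 → 5 → 6 — 1 2/3 stops longer (brighter).
Need 1 2/3 stops darker from the ISO: 8000 → 6400 → 5000 → 4000 → 3200 → 2500.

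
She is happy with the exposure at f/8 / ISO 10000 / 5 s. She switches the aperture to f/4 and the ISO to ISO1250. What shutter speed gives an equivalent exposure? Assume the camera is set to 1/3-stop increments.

10 s

Aperture: f/8 → f/7.1 → f/6.3 → f/5.6 → f/5 → f/4.5 → f/4 — 2 stops larger aperture (brighter).
ISO: 10000 → 8000 → 6400 → 5000 → 4000 → 3200 → 2500 → 2000 → 1600 → 1250 — 3 stops lower (darker).
Net change so far: 1 stop darker. Offset with the shutter speed: 5 → 6 → 8 → 10.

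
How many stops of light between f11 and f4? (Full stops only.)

f/11 → f/8 → f/5.6 → f/4 — count the steps: 3 stops.

3 stops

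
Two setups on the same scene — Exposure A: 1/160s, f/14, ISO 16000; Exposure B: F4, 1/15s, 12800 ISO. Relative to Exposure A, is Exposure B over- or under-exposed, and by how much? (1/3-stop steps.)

6 2/3 stops brighter

Aperture: f/14 → f/13 → f/11 → f/10 → f/9 → f/8 → f/7.1 → f/6.3 → f/5.6 → f/5 → f/4.5 → f/4 — 3 2/3 stops larger aperture (brighter).
Shutter speed: 1/160 → 1/125 → 1/100 → 1/80 → 1/60 → 1/50 → 1/40 → 1/30 → 1/25 → 1/20 → 1/15 — 3 1/3 stops longer (brighter).
ISO: 16000 → 12800 — 1/3 stop dropped (darker).
Net: +3 2/3 +3 1/3 −1/3 = +6 2/3 stops.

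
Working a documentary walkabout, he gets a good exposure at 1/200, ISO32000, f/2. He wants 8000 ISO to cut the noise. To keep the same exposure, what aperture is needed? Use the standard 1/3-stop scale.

f/1.0

ISO: 32000 → 25600 → 20000 → 16000 → 12800 → 10000 → 8000 — 2 stops dropped (darker).
Need 2 stops brighter from the aperture: f/2 → f/1.8 → f/1.6 → f/1.4 → f/1.2 → f/1.1 → f/1.0.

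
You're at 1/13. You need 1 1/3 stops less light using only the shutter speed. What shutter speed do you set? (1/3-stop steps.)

Shutter speed: 1/13 → 1/15 → 1/20 → 1/25 → 1/30 — 1 1/3 stops faster (darker).

1/30s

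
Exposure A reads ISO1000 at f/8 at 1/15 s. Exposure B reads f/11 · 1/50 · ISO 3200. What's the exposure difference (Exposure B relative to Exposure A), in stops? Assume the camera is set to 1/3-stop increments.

Aperture: f/8 → f/9 → f/10 → f/11 — 1 stop smaller aperture (darker).
Shutter speed: 1/15 → 1/20 → 1/25 → 1/30 → 1/40 → 1/50 — 1 2/3 stops shorter (darker).
ISO: 1000 → 1250 → 1600 → 2000 → 2500 → 3200 — 1 2/3 stops higher (brighter).
Net: −1 −1 2/3 +1 2/3 = −1 stop.

1 stop darker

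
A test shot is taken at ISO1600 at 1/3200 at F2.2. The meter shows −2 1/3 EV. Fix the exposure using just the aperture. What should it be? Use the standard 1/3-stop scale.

Underexposed by 2 1/3 stops → need 2 1/3 stops brighter.
Aperture: f/2.2 → f/2 → f/1.8 → f/1.6 → f/1.4 → f/1.2 → f/1.1 → f/1.0.

f/1.0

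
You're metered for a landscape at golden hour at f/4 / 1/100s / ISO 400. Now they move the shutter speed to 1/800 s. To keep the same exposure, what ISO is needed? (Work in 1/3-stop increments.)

Shutter speed: 1/100 → 1/125 → 1/160 → 1/200 → 1/250 → 1/320 → 1/400 → 1/500 → 1/640 → 1/800 — 3 stops faster (darker).
Need 3 stops brighter from the ISO: 400 → 500 → 640 → 800 → 1000 → 1250 → 1600 → 2000 → 2500 → 3200.

ISO 3200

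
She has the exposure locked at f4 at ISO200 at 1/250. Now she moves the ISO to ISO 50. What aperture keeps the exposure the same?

f/2

ISO: 200 → 100 → 50 — 2 stops lower (darker).
Need 2 stops brighter from the aperture: f/4 → f/2.8 → f/2.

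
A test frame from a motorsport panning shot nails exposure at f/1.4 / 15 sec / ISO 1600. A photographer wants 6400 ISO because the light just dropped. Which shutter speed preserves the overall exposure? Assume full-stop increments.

ISO: 1600 → 3200 → 6400 — 2 stops higher (brighter).
Need 2 stops darker from the shutter speed: 15 → 8 → 4.

4 s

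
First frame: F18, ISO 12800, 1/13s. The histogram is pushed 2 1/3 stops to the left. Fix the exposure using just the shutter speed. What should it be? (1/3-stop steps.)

Underexposed by 2 1/3 stops → need 2 1/3 stops brighter.
Shutter speed: 1/13 → 1/10 → 1/8 → 1/6 → 1/5 → 1/4 → 0.3 → 0.4.

0.4 s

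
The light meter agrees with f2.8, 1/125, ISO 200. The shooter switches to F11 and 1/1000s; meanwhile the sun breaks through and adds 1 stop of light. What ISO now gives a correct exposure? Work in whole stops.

Scene light: 1 stop brighter.
Aperture: f/2.8 → f/4 → f/5.6 → f/8 → f/11 — 4 stops stopped down (darker).
Shutter speed: 1/125 → 1/250 → 1/500 → 1/1000 — 3 stops faster (darker).
Net so far: 6 stops darker. ISO: 200 → 400 → 800 → 1600 → 3200 → 6400 → 12800.

ISO 12800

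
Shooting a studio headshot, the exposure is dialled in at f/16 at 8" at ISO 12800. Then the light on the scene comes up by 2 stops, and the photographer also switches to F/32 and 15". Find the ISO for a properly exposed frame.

Scene light: 2 stops brighter.
Aperture: f/16 → f/22 → f/32 — 2 stops smaller aperture (darker).
Shutter speed: 8 → 15 — 1 stop slower (brighter).
Net so far: 1 stop brighter. ISO: 12800 → 6400.

ISO 6400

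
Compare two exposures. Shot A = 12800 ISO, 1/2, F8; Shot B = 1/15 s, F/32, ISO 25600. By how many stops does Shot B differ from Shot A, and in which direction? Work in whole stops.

Aperture: f/8 → f/11 → f/16 → f/22 → f/32 — 4 stops smaller aperture (darker).
Shutter speed: 1/2 → 1/4 → 1/8 → 1/15 — 3 stops shorter (darker).
ISO: 12800 → 25600 — 1 stop raised (brighter).
Net: −4 −3 +1 = −6 stops.

6 stops darker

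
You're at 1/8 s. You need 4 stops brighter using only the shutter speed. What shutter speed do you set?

Shutter speed: 1/8 → 1/4 → 1/2 → 1 → 2 — 4 stops slower (brighter).

2 s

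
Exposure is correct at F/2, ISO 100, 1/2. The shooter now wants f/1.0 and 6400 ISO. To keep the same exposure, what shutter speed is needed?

1/500s

Aperture: f/2 → f/1.4 → f/1.0 — 2 stops larger aperture (brighter).
ISO: 100 → 200 → 400 → 800 → 1600 → 3200 → 6400 — 6 stops higher (brighter).
Net change so far: 8 stops brighter. Offset with the shutter speed: 1/2 → 1/4 → 1/8 → 1/15 → 1/30 → 1/60 → 1/125 → 1/250 → 1/500.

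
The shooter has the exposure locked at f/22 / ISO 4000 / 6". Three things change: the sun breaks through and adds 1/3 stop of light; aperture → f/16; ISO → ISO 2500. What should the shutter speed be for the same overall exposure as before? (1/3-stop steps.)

4 s

Scene light: 1/3 stop brighter.
Aperture: f/22 → f/20 → f/18 → f/16 — 1 stop larger aperture (brighter).
ISO: 4000 → 3200 → 2500 — 2/3 stop dropped (darker).
Net so far: 2/3 stop brighter. Shutter speed: 6 → 5 → 4.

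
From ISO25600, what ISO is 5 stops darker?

ISO: 25600 → 12800 → 6400 → 3200 → 1600 → 800 — 5 stops dropped (darker).

ISO 800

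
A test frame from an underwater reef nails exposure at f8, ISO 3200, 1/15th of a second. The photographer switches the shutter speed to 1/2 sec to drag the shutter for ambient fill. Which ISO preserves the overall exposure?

Shutter speed: 1/15 → 1/8 → 1/4 → 1/2 — 3 stops slower (brighter).
Need 3 stops darker from the ISO: 3200 → 1600 → 800 → 400.

ISO 400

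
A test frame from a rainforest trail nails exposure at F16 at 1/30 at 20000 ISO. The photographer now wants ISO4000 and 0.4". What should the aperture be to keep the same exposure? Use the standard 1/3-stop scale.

ISO: 20000 → 16000 → 12800 → 10000 → 8000 → 6400 → 5000 → 4000 — 2 1/3 stops dropped (darker).
Shutter speed: 1/30 → 1/25 → 1/20 → 1/15 → 1/13 → 1/10 → 1/8 → 1/6 → 1/5 → 1/4 → 0.3 → 0.4 — 3 2/3 stops longer (brighter).
Net change so far: 1 1/3 stops brighter. Offset with the aperture: f/16 → f/18 → f/20 → f/22 → f/25.

f/25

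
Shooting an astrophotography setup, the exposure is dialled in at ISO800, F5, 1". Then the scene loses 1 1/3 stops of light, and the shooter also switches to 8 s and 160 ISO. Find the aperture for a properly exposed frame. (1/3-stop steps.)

f/4

Scene light: 1 1/3 stops darker.
Shutter speed: 1 → 1.3 → 1.6 → 2 → 2.5 → 3.2 → 4 → 5 → 6 → 8 — 3 stops slower (brighter).
ISO: 800 → 640 → 500 → 400 → 320 → 250 → 200 → 160 — 2 1/3 stops dropped (darker).
Net so far: 2/3 stop darker. Aperture: f/5 → f/4.5 → f/4.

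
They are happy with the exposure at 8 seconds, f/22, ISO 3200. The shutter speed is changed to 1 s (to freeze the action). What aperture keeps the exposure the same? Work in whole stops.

Shutter speed: 8 → 4 → 2 → 1 — 3 stops shorter (darker).
Need 3 stops brighter from the aperture: f/22 → f/16 → f/11 → f/8.

f/8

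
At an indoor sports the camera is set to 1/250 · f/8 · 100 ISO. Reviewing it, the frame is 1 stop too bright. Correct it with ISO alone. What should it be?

ISO 50

Overexposed by 1 stop → need 1 stop darker.
ISO: 100 → 50.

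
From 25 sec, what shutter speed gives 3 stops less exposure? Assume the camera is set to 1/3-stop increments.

Shutter speed: 25 → 20 → 15 → 13 → 10 → 8 → 6 → 5 → 4 → 3.2 — 3 stops faster (darker).

3.2 s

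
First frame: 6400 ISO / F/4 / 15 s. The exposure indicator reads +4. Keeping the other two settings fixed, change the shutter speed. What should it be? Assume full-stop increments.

Overexposed by 4 stops → need 4 stops darker.
Shutter speed: 15 → 8 → 4 → 2 → 1.

1 s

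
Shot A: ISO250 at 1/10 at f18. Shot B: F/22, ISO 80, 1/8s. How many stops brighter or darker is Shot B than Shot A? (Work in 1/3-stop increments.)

2 stops darker

Aperture: f/18 → f/20 → f/22 — 2/3 stop narrower (darker).
Shutter speed: 1/10 → 1/8 — 1/3 stop slower (brighter).
ISO: 250 → 200 → 160 → 125 → 100 → 80 — 1 2/3 stops lower (darker).
Net: −2/3 +1/3 −1 2/3 = −2 stops.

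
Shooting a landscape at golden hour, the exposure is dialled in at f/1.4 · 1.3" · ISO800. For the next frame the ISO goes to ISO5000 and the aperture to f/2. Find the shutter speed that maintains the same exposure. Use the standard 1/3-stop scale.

0.4 s

ISO: 800 → 1000 → 1250 → 1600 → 2000 → 2500 → 3200 → 4000 → 5000 — 2 2/3 stops raised (brighter).
Aperture: f/1.4 → f/1.6 → f/1.8 → f/2 — 1 stop stopped down (darker).
Net change so far: 1 2/3 stops brighter. Offset with the shutter speed: 1.3 → 1 → 0.8 → 0.6 → 0.5 → 0.4.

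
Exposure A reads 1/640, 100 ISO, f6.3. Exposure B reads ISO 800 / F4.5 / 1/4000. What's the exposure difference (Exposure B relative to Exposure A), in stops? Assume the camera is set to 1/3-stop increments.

Aperture: f/6.3 → f/5.6 → f/5 → f/4.5 — 1 stop wider (brighter).
Shutter speed: 1/640 → 1/800 → 1/1000 → 1/1250 → 1/1600 → 1/2000 → 1/2500 → 1/3200 → 1/4000 — 2 2/3 stops shorter (darker).
ISO: 100 → 125 → 160 → 200 → 250 → 320 → 400 → 500 → 640 → 800 — 3 stops raised (brighter).
Net: +1 −2 2/3 +3 = +1 1/3 stops.

1 1/3 stops brighter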